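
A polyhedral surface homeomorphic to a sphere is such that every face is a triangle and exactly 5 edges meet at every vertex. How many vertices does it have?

Each face has 3 edges and each edge borders two faces, so 2E = 3F.
Each vertex has degree 5, so 5V = 2E and hence V = 3F/5.
Euler: V − E + F = 2 ⇒ (3F/5) − (3F/2) + F = 2.
Multiply by 10: (6 − 15 + 10)F = 20, i.e. 1F = 20.
So F = 20, E = 3·20/2 = 30, V = 3·20/5 = 12.

12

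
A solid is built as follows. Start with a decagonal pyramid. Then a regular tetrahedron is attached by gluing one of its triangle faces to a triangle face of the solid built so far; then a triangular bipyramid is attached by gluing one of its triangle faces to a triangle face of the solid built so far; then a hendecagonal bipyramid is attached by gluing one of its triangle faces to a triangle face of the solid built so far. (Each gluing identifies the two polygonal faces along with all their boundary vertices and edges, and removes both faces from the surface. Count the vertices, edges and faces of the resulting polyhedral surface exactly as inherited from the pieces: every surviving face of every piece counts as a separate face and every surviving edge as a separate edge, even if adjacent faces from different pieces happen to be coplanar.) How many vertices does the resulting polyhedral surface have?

A decagonal pyramid: V=11, E=20, F=11.
Attach a regular tetrahedron (V=4, E=6, F=4) along a 3-gon: merge 3 vertices and 3 edges, delete both glued faces → V=12, E=23, F=13.
Attach a triangular bipyramid (V=5, E=9, F=6) along a 3-gon: merge 3 vertices and 3 edges, delete both glued faces → V=14, E=29, F=17.
Attach a hendecagonal bipyramid (V=13, E=33, F=22) along a 3-gon: merge 3 vertices and 3 edges, delete both glued faces → V=24, E=59, F=37.
Check: V − E + F = 24 − 59 + 37 = 2.

24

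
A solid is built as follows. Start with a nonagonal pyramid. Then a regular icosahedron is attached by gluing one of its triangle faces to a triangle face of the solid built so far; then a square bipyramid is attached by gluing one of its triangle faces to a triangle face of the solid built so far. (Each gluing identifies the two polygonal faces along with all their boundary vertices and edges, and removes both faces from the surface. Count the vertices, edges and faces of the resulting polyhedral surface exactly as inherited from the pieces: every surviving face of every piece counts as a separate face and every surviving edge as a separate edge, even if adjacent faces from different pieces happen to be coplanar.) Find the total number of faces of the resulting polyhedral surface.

A nonagonal pyramid: V=10, E=18, F=10.
Attach a regular icosahedron (V=12, E=30, F=20) along a 3-gon: merge 3 vertices and 3 edges, delete both glued faces → V=19, E=45, F=28.
Attach a square bipyramid (V=6, E=12, F=8) along a 3-gon: merge 3 vertices and 3 edges, delete both glued faces → V=22, E=54, F=34.
Check: V − E + F = 22 − 54 + 34 = 2.

34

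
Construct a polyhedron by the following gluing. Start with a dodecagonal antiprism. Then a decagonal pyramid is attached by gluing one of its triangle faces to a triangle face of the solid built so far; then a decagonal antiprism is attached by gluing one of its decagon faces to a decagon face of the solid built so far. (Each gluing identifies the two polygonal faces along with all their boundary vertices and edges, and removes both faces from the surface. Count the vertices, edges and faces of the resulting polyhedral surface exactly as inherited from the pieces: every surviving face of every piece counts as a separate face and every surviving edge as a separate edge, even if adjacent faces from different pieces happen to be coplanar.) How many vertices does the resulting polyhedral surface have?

42

A dodecagonal antiprism: V=24, E=48, F=26.
Attach a decagonal pyramid (V=11, E=20, F=11) along a 3-gon: merge 3 vertices and 3 edges, delete both glued faces → V=32, E=65, F=35.
Attach a decagonal antiprism (V=20, E=40, F=22) along a 10-gon: merge 10 vertices and 10 edges, delete both glued faces → V=42, E=95, F=55.
Check: V − E + F = 42 − 95 + 55 = 2.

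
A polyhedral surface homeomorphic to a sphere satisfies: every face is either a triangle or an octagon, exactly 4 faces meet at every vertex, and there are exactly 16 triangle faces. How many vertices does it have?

Let x be the number of octagons; then F = 16 + x.
Edge–face incidences: 2E = 3·16 + 8·x = 48 + 8x.
Every vertex has degree 4, so 4V = 2E.
Euler: V − E + F = 2 ⇒ (2E)/4 − E + (16 + x) = 2.
Multiply by 8: 2·(2E) − 4·(2E) + 8·(16 + x) = 16, i.e. 128 + 8x − 2·(48 + 8x) = 16.
Collecting terms: −8x + 32 = 16, so −8x = −16, so x = 2.
Then 2E = 48 + 8·2 = 64, so E = 32, V = 2E/4 = 16, F = 16 + 2 = 18.

16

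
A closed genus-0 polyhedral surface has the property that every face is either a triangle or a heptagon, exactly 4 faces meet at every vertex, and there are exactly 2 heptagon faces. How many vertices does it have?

14

Let x be the number of triangles; then F = 2 + x.
Edge–face incidences: 2E = 7·2 + 3·x = 14 + 3x.
Every vertex has degree 4, so 4V = 2E.
Euler: V − E + F = 2 ⇒ (2E)/4 − E + (2 + x) = 2.
Multiply by 8: 2·(2E) − 4·(2E) + 8·(2 + x) = 16, i.e. 16 + 8x − 2·(14 + 3x) = 16.
Collecting terms: 2x − 12 = 16, so 2x = 28, so x = 14.
Then 2E = 14 + 3·14 = 56, so E = 28, V = 2E/4 = 14, F = 2 + 14 = 16.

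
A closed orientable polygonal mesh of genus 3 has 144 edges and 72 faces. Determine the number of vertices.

For a closed orientable surface of genus 3, χ = 2 − 2·3 = -4.
V = -4 + E − F = -4 + 144 − 72 = 68.

68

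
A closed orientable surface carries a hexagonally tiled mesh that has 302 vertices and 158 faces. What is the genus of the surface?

8

Every face is a hexagon, so 2E = 6·158 = 948, giving E = 474.
χ = V − E + F = 302 − 474 + 158 = -14.
For a closed orientable surface χ = 2 − 2g, so g = (2 − (-14))/2 = 8.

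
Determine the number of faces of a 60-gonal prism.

A prism on an n-gon has two n-gon bases and n rectangular sides: V = 2·60 = 120, E = 3·60 = 180, F = 60 + 2 = 62.

62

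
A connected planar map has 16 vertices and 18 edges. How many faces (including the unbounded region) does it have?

4

Euler's formula for a connected plane graph: V − E + F = 2, so F = 2 − 16 + 18 = 4.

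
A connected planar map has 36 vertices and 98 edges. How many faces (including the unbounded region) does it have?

Euler's formula for a connected plane graph: V − E + F = 2, so F = 2 − 36 + 98 = 64.

64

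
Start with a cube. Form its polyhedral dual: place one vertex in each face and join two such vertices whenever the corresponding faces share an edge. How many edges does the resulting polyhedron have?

12

The base solid has V = 8, E = 12, F = 6.
The dual swaps V and F and preserves E: V′ = F = 6, E′ = E = 12, F′ = V = 8.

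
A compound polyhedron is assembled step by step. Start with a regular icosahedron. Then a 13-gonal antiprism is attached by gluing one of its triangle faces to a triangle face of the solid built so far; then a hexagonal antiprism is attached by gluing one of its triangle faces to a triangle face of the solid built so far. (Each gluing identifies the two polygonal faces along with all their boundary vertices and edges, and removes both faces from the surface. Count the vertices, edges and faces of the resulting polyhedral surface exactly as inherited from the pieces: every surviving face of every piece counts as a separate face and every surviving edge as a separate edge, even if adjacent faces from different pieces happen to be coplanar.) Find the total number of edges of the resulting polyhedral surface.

100

A regular icosahedron: V=12, E=30, F=20.
Attach a 13-gonal antiprism (V=26, E=52, F=28) along a 3-gon: merge 3 vertices and 3 edges, delete both glued faces → V=35, E=79, F=46.
Attach a hexagonal antiprism (V=12, E=24, F=14) along a 3-gon: merge 3 vertices and 3 edges, delete both glued faces → V=44, E=100, F=58.
Check: V − E + F = 44 − 100 + 58 = 2.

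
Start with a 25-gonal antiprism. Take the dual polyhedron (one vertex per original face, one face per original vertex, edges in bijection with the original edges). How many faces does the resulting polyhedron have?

50

The base solid has V = 50, E = 100, F = 52.
The dual swaps V and F and preserves E: V′ = F = 52, E′ = E = 100, F′ = V = 50.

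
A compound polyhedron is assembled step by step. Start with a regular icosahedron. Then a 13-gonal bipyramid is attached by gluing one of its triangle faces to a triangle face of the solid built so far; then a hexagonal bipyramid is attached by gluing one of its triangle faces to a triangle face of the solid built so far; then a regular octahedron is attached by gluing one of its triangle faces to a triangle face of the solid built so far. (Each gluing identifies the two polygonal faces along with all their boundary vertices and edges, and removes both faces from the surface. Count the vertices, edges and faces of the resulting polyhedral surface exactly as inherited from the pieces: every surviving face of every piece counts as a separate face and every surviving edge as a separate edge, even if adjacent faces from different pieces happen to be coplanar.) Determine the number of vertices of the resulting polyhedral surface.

A regular icosahedron: V=12, E=30, F=20.
Attach a 13-gonal bipyramid (V=15, E=39, F=26) along a 3-gon: merge 3 vertices and 3 edges, delete both glued faces → V=24, E=66, F=44.
Attach a hexagonal bipyramid (V=8, E=18, F=12) along a 3-gon: merge 3 vertices and 3 edges, delete both glued faces → V=29, E=81, F=54.
Attach a regular octahedron (V=6, E=12, F=8) along a 3-gon: merge 3 vertices and 3 edges, delete both glued faces → V=32, E=90, F=60.
Check: V − E + F = 32 − 90 + 60 = 2.

32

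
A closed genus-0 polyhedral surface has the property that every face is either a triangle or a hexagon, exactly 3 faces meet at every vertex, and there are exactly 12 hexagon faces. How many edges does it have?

42

Let x be the number of triangles; then F = 12 + x.
Edge–face incidences: 2E = 6·12 + 3·x = 72 + 3x.
Every vertex has degree 3, so 3V = 2E.
Euler: V − E + F = 2 ⇒ (2E)/3 − E + (12 + x) = 2.
Multiply by 6: 2·(2E) − 3·(2E) + 6·(12 + x) = 12, i.e. 72 + 6x − (72 + 3x) = 12.
Collecting terms: 3x = 12, so x = 4.
Then 2E = 72 + 3·4 = 84, so E = 42, V = 2E/3 = 28, F = 12 + 4 = 16.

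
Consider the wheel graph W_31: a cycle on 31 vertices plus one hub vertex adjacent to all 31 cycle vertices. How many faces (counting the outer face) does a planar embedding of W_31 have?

32

W_31 has V = 31 + 1 = 32 vertices and E = 2·31 = 62 edges.
By Euler's formula F = 2 − V + E = 2 − 32 + 62 = 32.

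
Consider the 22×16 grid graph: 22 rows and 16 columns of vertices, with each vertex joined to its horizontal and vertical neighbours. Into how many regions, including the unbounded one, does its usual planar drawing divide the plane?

The grid has V = 22·16 = 352 vertices and E = 22·15 + 16·21 = 666 edges.
F = 2 − V + E = 2 − 352 + 666 = 316.

316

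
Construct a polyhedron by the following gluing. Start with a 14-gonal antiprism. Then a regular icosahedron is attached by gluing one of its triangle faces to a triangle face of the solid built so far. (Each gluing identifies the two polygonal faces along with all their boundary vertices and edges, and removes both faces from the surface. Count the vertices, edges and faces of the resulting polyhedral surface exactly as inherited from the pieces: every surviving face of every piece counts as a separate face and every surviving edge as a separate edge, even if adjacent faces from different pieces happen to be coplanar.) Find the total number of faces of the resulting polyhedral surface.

48

A 14-gonal antiprism: V=28, E=56, F=30.
Attach a regular icosahedron (V=12, E=30, F=20) along a 3-gon: merge 3 vertices and 3 edges, delete both glued faces → V=37, E=83, F=48.
Check: V − E + F = 37 − 83 + 48 = 2.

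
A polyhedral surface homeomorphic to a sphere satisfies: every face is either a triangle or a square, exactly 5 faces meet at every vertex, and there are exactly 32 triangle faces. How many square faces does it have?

Let x be the number of squares; then F = 32 + x.
Edge–face incidences: 2E = 3·32 + 4·x = 96 + 4x.
Every vertex has degree 5, so 5V = 2E.
Euler: V − E + F = 2 ⇒ (2E)/5 − E + (32 + x) = 2.
Multiply by 10: 2·(2E) − 5·(2E) + 10·(32 + x) = 20, i.e. 320 + 10x − 3·(96 + 4x) = 20.
Collecting terms: −2x + 32 = 20, so −2x = −12, so x = 6.
Then 2E = 96 + 4·6 = 120, so E = 60, V = 2E/5 = 24, F = 32 + 6 = 38.

6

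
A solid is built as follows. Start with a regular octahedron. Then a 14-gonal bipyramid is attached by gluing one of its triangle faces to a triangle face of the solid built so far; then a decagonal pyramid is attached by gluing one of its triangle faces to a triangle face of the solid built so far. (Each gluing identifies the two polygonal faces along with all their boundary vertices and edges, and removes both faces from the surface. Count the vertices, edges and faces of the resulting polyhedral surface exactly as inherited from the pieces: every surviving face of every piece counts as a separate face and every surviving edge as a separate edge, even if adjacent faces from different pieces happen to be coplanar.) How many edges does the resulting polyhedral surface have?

68

A regular octahedron: V=6, E=12, F=8.
Attach a 14-gonal bipyramid (V=16, E=42, F=28) along a 3-gon: merge 3 vertices and 3 edges, delete both glued faces → V=19, E=51, F=34.
Attach a decagonal pyramid (V=11, E=20, F=11) along a 3-gon: merge 3 vertices and 3 edges, delete both glued faces → V=27, E=68, F=43.
Check: V − E + F = 27 − 68 + 43 = 2.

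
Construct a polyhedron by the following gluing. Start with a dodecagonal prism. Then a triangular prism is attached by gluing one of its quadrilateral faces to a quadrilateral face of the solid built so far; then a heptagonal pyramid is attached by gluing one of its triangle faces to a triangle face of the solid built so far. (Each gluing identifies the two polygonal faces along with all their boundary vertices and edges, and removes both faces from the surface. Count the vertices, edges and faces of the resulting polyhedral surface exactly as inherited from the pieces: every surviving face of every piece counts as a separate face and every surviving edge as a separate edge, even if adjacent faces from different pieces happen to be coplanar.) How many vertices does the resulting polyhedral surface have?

31

A dodecagonal prism: V=24, E=36, F=14.
Attach a triangular prism (V=6, E=9, F=5) along a 4-gon: merge 4 vertices and 4 edges, delete both glued faces → V=26, E=41, F=17.
Attach a heptagonal pyramid (V=8, E=14, F=8) along a 3-gon: merge 3 vertices and 3 edges, delete both glued faces → V=31, E=52, F=23.
Check: V − E + F = 31 − 52 + 23 = 2.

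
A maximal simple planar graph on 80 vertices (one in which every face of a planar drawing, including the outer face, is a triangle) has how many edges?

234

In a plane triangulation 3F = 2E and V − E + F = 2, so E = 3V − 6 = 3·80 − 6 = 234.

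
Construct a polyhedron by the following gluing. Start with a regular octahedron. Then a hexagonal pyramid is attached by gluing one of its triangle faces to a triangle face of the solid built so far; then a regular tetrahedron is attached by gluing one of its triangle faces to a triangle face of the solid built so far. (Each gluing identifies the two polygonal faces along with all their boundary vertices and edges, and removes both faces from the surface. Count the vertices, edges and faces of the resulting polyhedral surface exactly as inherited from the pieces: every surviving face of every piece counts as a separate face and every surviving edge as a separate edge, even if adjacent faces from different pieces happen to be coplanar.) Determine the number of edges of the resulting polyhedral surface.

24

A regular octahedron: V=6, E=12, F=8.
Attach a hexagonal pyramid (V=7, E=12, F=7) along a 3-gon: merge 3 vertices and 3 edges, delete both glued faces → V=10, E=21, F=13.
Attach a regular tetrahedron (V=4, E=6, F=4) along a 3-gon: merge 3 vertices and 3 edges, delete both glued faces → V=11, E=24, F=15.
Check: V − E + F = 11 − 24 + 15 = 2.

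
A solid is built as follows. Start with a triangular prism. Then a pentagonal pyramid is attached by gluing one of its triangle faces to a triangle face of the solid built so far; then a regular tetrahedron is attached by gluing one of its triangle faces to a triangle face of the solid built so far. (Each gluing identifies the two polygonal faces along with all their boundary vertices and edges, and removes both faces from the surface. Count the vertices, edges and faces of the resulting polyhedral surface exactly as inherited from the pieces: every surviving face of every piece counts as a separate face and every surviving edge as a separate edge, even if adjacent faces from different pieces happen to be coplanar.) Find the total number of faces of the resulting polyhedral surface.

A triangular prism: V=6, E=9, F=5.
Attach a pentagonal pyramid (V=6, E=10, F=6) along a 3-gon: merge 3 vertices and 3 edges, delete both glued faces → V=9, E=16, F=9.
Attach a regular tetrahedron (V=4, E=6, F=4) along a 3-gon: merge 3 vertices and 3 edges, delete both glued faces → V=10, E=19, F=11.
Check: V − E + F = 10 − 19 + 11 = 2.

11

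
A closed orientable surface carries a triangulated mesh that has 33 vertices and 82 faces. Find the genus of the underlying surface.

Every face is a triangle, so 2E = 3·82 = 246, giving E = 123.
χ = V − E + F = 33 − 123 + 82 = -8.
For a closed orientable surface χ = 2 − 2g, so g = (2 − (-8))/2 = 5.

5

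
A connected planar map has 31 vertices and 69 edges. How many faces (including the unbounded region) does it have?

40

Euler's formula for a connected plane graph: V − E + F = 2, so F = 2 − 31 + 69 = 40.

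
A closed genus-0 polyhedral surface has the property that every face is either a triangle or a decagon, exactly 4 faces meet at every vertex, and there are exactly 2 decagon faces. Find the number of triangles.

Let x be the number of triangles; then F = 2 + x.
Edge–face incidences: 2E = 10·2 + 3·x = 20 + 3x.
Every vertex has degree 4, so 4V = 2E.
Euler: V − E + F = 2 ⇒ (2E)/4 − E + (2 + x) = 2.
Multiply by 8: 2·(2E) − 4·(2E) + 8·(2 + x) = 16, i.e. 16 + 8x − 2·(20 + 3x) = 16.
Collecting terms: 2x − 24 = 16, so 2x = 40, so x = 20.
Then 2E = 20 + 3·20 = 80, so E = 40, V = 2E/4 = 20, F = 2 + 20 = 22.

20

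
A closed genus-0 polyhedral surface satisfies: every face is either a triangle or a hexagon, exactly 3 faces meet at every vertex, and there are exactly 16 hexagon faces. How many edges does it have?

54

Let x be the number of triangles; then F = 16 + x.
Edge–face incidences: 2E = 6·16 + 3·x = 96 + 3x.
Every vertex has degree 3, so 3V = 2E.
Euler: V − E + F = 2 ⇒ (2E)/3 − E + (16 + x) = 2.
Multiply by 6: 2·(2E) − 3·(2E) + 6·(16 + x) = 12, i.e. 96 + 6x − (96 + 3x) = 12.
Collecting terms: 3x = 12, so x = 4.
Then 2E = 96 + 3·4 = 108, so E = 54, V = 2E/3 = 36, F = 16 + 4 = 20.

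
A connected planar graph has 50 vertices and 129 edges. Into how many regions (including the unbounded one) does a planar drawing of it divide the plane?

81

Euler's formula for a connected plane graph: V − E + F = 2, so F = 2 − 50 + 129 = 81.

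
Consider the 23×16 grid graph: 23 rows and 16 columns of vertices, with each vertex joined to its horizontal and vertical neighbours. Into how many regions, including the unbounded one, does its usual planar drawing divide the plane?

The grid has V = 23·16 = 368 vertices and E = 23·15 + 16·22 = 697 edges.
F = 2 − V + E = 2 − 368 + 697 = 331.

331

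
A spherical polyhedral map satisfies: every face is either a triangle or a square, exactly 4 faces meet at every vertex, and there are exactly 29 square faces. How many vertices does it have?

35

Let x be the number of triangles; then F = 29 + x.
Edge–face incidences: 2E = 4·29 + 3·x = 116 + 3x.
Every vertex has degree 4, so 4V = 2E.
Euler: V − E + F = 2 ⇒ (2E)/4 − E + (29 + x) = 2.
Multiply by 8: 2·(2E) − 4·(2E) + 8·(29 + x) = 16, i.e. 232 + 8x − 2·(116 + 3x) = 16.
Collecting terms: 2x = 16, so x = 8.
Then 2E = 116 + 3·8 = 140, so E = 70, V = 2E/4 = 35, F = 29 + 8 = 37.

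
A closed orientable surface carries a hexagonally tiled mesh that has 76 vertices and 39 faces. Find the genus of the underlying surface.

2

Every face is a hexagon, so 2E = 6·39 = 234, giving E = 117.
χ = V − E + F = 76 − 117 + 39 = -2.
For a closed orientable surface χ = 2 − 2g, so g = (2 − (-2))/2 = 2.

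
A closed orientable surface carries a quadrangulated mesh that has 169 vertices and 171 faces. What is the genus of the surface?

2

Every face is a square, so 2E = 4·171 = 684, giving E = 342.
χ = V − E + F = 169 − 342 + 171 = -2.
For a closed orientable surface χ = 2 − 2g, so g = (2 − (-2))/2 = 2.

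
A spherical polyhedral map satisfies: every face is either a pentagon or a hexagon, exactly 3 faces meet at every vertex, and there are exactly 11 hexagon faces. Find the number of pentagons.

Let x be the number of pentagons; then F = 11 + x.
Edge–face incidences: 2E = 6·11 + 5·x = 66 + 5x.
Every vertex has degree 3, so 3V = 2E.
Euler: V − E + F = 2 ⇒ (2E)/3 − E + (11 + x) = 2.
Multiply by 6: 2·(2E) − 3·(2E) + 6·(11 + x) = 12, i.e. 66 + 6x − (66 + 5x) = 12.
Collecting terms: x = 12.
Then 2E = 66 + 5·12 = 126, so E = 63, V = 2E/3 = 42, F = 11 + 12 = 23.

12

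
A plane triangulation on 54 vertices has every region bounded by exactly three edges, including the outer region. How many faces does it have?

104

In a plane triangulation 3F = 2E and V − E + F = 2, so F = 2V − 4 = 2·54 − 4 = 104.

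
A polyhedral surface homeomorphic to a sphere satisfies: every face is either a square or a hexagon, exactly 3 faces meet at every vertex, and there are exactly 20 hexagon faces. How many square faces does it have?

6

Let x be the number of squares; then F = 20 + x.
Edge–face incidences: 2E = 6·20 + 4·x = 120 + 4x.
Every vertex has degree 3, so 3V = 2E.
Euler: V − E + F = 2 ⇒ (2E)/3 − E + (20 + x) = 2.
Multiply by 6: 2·(2E) − 3·(2E) + 6·(20 + x) = 12, i.e. 120 + 6x − (120 + 4x) = 12.
Collecting terms: 2x = 12, so x = 6.
Then 2E = 120 + 4·6 = 144, so E = 72, V = 2E/3 = 48, F = 20 + 6 = 26.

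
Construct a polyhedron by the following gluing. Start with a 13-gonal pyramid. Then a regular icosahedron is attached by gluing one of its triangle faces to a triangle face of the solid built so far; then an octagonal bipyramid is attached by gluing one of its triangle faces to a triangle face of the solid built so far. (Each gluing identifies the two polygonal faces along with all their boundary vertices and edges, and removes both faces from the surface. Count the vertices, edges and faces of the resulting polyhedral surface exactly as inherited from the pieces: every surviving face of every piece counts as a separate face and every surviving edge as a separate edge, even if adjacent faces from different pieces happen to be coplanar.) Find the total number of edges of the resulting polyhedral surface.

74

A 13-gonal pyramid: V=14, E=26, F=14.
Attach a regular icosahedron (V=12, E=30, F=20) along a 3-gon: merge 3 vertices and 3 edges, delete both glued faces → V=23, E=53, F=32.
Attach an octagonal bipyramid (V=10, E=24, F=16) along a 3-gon: merge 3 vertices and 3 edges, delete both glued faces → V=30, E=74, F=46.
Check: V − E + F = 30 − 74 + 46 = 2.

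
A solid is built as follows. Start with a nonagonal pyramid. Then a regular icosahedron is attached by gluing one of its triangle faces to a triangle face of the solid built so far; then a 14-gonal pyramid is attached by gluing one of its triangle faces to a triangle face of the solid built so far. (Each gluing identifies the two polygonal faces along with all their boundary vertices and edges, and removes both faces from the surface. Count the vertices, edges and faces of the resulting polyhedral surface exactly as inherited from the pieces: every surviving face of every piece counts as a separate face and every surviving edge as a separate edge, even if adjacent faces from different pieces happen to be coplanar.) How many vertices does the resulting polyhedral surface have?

A nonagonal pyramid: V=10, E=18, F=10.
Attach a regular icosahedron (V=12, E=30, F=20) along a 3-gon: merge 3 vertices and 3 edges, delete both glued faces → V=19, E=45, F=28.
Attach a 14-gonal pyramid (V=15, E=28, F=15) along a 3-gon: merge 3 vertices and 3 edges, delete both glued faces → V=31, E=70, F=41.
Check: V − E + F = 31 − 70 + 41 = 2.

31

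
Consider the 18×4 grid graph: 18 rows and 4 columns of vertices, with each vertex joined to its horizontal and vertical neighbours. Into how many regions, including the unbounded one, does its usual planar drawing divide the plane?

52

The grid has V = 18·4 = 72 vertices and E = 18·3 + 4·17 = 122 edges.
F = 2 − V + E = 2 − 72 + 122 = 52.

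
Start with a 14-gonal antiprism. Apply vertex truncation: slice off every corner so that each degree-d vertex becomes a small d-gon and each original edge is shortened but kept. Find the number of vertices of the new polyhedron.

112

The base solid has V = 28, E = 56, F = 30.
Truncation replaces each original edge-end by a new vertex, so V′ = 2E = 112.
Each original edge survives, and each old vertex of degree d contributes d new edges; summing degrees gives Σd = 2E, so E′ = E + 2E = 3E = 168.
Each original face survives and each original vertex becomes one new face: F′ = F + V = 58.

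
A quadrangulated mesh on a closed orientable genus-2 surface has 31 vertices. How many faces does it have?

χ = 2 − 2·2 = -2, and every face is a square so 4F = 2E.
V − E + F = -2 with E = 4F/2 gives 31 − (4/2 − 1)·F = -2, so F = 33 and E = 66.

33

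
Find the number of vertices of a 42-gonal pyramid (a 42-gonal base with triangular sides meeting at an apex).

43

A pyramid on an n-gon base has one n-gon and n triangles: V = 42 + 1 = 43, E = 2·42 = 84, F = 42 + 1 = 43.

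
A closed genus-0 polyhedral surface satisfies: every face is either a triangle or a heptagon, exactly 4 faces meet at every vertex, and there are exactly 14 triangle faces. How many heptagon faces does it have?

2

Let x be the number of heptagons; then F = 14 + x.
Edge–face incidences: 2E = 3·14 + 7·x = 42 + 7x.
Every vertex has degree 4, so 4V = 2E.
Euler: V − E + F = 2 ⇒ (2E)/4 − E + (14 + x) = 2.
Multiply by 8: 2·(2E) − 4·(2E) + 8·(14 + x) = 16, i.e. 112 + 8x − 2·(42 + 7x) = 16.
Collecting terms: −6x + 28 = 16, so −6x = −12, so x = 2.
Then 2E = 42 + 7·2 = 56, so E = 28, V = 2E/4 = 14, F = 14 + 2 = 16.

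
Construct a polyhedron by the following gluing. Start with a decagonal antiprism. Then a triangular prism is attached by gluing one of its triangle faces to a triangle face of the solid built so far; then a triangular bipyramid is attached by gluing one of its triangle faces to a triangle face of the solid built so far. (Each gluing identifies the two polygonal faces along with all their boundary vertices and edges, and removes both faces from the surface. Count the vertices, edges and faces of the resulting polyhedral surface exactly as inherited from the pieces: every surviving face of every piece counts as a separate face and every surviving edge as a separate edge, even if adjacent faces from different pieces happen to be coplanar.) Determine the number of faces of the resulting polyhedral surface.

29

A decagonal antiprism: V=20, E=40, F=22.
Attach a triangular prism (V=6, E=9, F=5) along a 3-gon: merge 3 vertices and 3 edges, delete both glued faces → V=23, E=46, F=25.
Attach a triangular bipyramid (V=5, E=9, F=6) along a 3-gon: merge 3 vertices and 3 edges, delete both glued faces → V=25, E=52, F=29.
Check: V − E + F = 25 − 52 + 29 = 2.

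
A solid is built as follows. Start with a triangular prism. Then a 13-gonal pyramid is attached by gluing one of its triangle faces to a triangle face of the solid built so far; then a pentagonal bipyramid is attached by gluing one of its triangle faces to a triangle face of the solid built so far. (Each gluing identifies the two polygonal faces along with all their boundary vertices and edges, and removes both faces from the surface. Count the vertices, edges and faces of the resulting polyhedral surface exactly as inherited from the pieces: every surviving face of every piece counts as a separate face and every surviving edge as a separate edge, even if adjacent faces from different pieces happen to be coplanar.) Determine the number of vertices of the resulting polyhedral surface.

21

A triangular prism: V=6, E=9, F=5.
Attach a 13-gonal pyramid (V=14, E=26, F=14) along a 3-gon: merge 3 vertices and 3 edges, delete both glued faces → V=17, E=32, F=17.
Attach a pentagonal bipyramid (V=7, E=15, F=10) along a 3-gon: merge 3 vertices and 3 edges, delete both glued faces → V=21, E=44, F=25.
Check: V − E + F = 21 − 44 + 25 = 2.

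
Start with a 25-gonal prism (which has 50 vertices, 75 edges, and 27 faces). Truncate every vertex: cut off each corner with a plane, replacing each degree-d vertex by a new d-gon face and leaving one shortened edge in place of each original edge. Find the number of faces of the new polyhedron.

77

Truncation replaces each original edge-end by a new vertex, so V′ = 2E = 150.
Each original edge survives, and each old vertex of degree d contributes d new edges; summing degrees gives Σd = 2E, so E′ = E + 2E = 3E = 225.
Each original face survives and each original vertex becomes one new face: F′ = F + V = 77.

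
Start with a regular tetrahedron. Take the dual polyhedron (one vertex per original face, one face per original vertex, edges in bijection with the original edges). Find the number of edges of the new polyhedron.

6

The base solid has V = 4, E = 6, F = 4.
The dual swaps V and F and preserves E: V′ = F = 4, E′ = E = 6, F′ = V = 4.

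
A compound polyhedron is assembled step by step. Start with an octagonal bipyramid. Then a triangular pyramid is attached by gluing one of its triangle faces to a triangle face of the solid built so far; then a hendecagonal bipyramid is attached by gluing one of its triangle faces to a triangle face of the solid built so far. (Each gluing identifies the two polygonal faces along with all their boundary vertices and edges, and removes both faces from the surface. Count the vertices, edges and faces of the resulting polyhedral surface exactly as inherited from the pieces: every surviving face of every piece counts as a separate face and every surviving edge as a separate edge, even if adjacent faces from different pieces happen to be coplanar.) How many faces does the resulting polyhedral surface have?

38

An octagonal bipyramid: V=10, E=24, F=16.
Attach a triangular pyramid (V=4, E=6, F=4) along a 3-gon: merge 3 vertices and 3 edges, delete both glued faces → V=11, E=27, F=18.
Attach a hendecagonal bipyramid (V=13, E=33, F=22) along a 3-gon: merge 3 vertices and 3 edges, delete both glued faces → V=21, E=57, F=38.
Check: V − E + F = 21 − 57 + 38 = 2.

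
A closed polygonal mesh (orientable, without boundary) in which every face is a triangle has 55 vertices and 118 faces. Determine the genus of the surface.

3

Every face is a triangle, so 2E = 3·118 = 354, giving E = 177.
χ = V − E + F = 55 − 177 + 118 = -4.
For a closed orientable surface χ = 2 − 2g, so g = (2 − (-4))/2 = 3.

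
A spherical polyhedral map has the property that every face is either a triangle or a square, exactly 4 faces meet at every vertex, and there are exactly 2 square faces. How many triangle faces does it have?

8

Let x be the number of triangles; then F = 2 + x.
Edge–face incidences: 2E = 4·2 + 3·x = 8 + 3x.
Every vertex has degree 4, so 4V = 2E.
Euler: V − E + F = 2 ⇒ (2E)/4 − E + (2 + x) = 2.
Multiply by 8: 2·(2E) − 4·(2E) + 8·(2 + x) = 16, i.e. 16 + 8x − 2·(8 + 3x) = 16.
Collecting terms: 2x = 16, so x = 8.
Then 2E = 8 + 3·8 = 32, so E = 16, V = 2E/4 = 8, F = 2 + 8 = 10.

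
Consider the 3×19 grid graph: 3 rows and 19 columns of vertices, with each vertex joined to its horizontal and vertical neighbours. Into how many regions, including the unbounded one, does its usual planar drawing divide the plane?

The grid has V = 3·19 = 57 vertices and E = 3·18 + 19·2 = 92 edges.
F = 2 − V + E = 2 − 57 + 92 = 37.

37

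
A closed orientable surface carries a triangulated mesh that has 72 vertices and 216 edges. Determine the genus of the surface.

Every face is a triangle and each edge borders two faces, so 3F = 2·216, giving F = 144.
χ = V − E + F = 72 − 216 + 144 = 0.
For a closed orientable surface χ = 2 − 2g, so g = (2 − (0))/2 = 1.

1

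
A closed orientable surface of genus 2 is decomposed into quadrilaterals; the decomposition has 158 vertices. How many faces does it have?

160

χ = 2 − 2·2 = -2, and every face is a square so 4F = 2E.
V − E + F = -2 with E = 4F/2 gives 158 − (4/2 − 1)·F = -2, so F = 160 and E = 320.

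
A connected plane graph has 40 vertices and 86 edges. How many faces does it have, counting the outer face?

48

Euler's formula for a connected plane graph: V − E + F = 2, so F = 2 − 40 + 86 = 48.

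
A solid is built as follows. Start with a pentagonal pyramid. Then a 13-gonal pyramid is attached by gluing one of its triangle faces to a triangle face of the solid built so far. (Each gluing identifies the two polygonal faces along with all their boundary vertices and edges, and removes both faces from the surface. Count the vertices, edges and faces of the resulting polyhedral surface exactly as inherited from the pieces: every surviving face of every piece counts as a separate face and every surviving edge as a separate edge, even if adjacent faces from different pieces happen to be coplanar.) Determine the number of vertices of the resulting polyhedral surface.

17

A pentagonal pyramid: V=6, E=10, F=6.
Attach a 13-gonal pyramid (V=14, E=26, F=14) along a 3-gon: merge 3 vertices and 3 edges, delete both glued faces → V=17, E=33, F=18.
Check: V − E + F = 17 − 33 + 18 = 2.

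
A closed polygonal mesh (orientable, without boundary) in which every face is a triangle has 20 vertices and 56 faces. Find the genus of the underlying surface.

Every face is a triangle, so 2E = 3·56 = 168, giving E = 84.
χ = V − E + F = 20 − 84 + 56 = -8.
For a closed orientable surface χ = 2 − 2g, so g = (2 − (-8))/2 = 5.

5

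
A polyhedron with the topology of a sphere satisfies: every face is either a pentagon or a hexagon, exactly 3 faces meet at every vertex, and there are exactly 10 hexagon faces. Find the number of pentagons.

Let x be the number of pentagons; then F = 10 + x.
Edge–face incidences: 2E = 6·10 + 5·x = 60 + 5x.
Every vertex has degree 3, so 3V = 2E.
Euler: V − E + F = 2 ⇒ (2E)/3 − E + (10 + x) = 2.
Multiply by 6: 2·(2E) − 3·(2E) + 6·(10 + x) = 12, i.e. 60 + 6x − (60 + 5x) = 12.
Collecting terms: x = 12.
Then 2E = 60 + 5·12 = 120, so E = 60, V = 2E/3 = 40, F = 10 + 12 = 22.

12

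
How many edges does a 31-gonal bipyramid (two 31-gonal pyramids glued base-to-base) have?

93

A bipyramid over an n-gon has 2n triangular faces and n + 2 vertices: V = 31 + 2 = 33, E = 3·31 = 93, F = 2·31 = 62.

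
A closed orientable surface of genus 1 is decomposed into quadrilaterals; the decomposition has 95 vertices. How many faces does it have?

95

χ = 2 − 2·1 = 0, and every face is a square so 4F = 2E.
V − E + F = 0 with E = 4F/2 gives 95 − (4/2 − 1)·F = 0, so F = 95 and E = 190.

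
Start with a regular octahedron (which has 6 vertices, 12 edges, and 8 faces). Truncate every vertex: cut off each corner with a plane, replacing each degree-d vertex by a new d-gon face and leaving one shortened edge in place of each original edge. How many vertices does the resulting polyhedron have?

Truncation replaces each original edge-end by a new vertex, so V′ = 2E = 24.
Each original edge survives, and each old vertex of degree d contributes d new edges; summing degrees gives Σd = 2E, so E′ = E + 2E = 3E = 36.
Each original face survives and each original vertex becomes one new face: F′ = F + V = 14.

24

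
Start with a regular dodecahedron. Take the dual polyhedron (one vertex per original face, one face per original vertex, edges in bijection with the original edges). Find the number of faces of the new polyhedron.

20

The base solid has V = 20, E = 30, F = 12.
The dual swaps V and F and preserves E: V′ = F = 12, E′ = E = 30, F′ = V = 20.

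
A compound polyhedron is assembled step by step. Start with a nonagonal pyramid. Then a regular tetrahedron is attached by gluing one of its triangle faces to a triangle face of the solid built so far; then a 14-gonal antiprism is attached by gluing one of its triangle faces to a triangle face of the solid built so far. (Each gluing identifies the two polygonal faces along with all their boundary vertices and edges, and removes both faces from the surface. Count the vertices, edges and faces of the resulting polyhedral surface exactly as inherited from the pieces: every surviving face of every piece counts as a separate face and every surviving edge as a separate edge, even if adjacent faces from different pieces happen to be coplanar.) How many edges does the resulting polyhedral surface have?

74

A nonagonal pyramid: V=10, E=18, F=10.
Attach a regular tetrahedron (V=4, E=6, F=4) along a 3-gon: merge 3 vertices and 3 edges, delete both glued faces → V=11, E=21, F=12.
Attach a 14-gonal antiprism (V=28, E=56, F=30) along a 3-gon: merge 3 vertices and 3 edges, delete both glued faces → V=36, E=74, F=40.
Check: V − E + F = 36 − 74 + 40 = 2.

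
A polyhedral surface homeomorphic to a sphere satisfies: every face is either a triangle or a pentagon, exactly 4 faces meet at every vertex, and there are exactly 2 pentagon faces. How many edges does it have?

Let x be the number of triangles; then F = 2 + x.
Edge–face incidences: 2E = 5·2 + 3·x = 10 + 3x.
Every vertex has degree 4, so 4V = 2E.
Euler: V − E + F = 2 ⇒ (2E)/4 − E + (2 + x) = 2.
Multiply by 8: 2·(2E) − 4·(2E) + 8·(2 + x) = 16, i.e. 16 + 8x − 2·(10 + 3x) = 16.
Collecting terms: 2x − 4 = 16, so 2x = 20, so x = 10.
Then 2E = 10 + 3·10 = 40, so E = 20, V = 2E/4 = 10, F = 2 + 10 = 12.

20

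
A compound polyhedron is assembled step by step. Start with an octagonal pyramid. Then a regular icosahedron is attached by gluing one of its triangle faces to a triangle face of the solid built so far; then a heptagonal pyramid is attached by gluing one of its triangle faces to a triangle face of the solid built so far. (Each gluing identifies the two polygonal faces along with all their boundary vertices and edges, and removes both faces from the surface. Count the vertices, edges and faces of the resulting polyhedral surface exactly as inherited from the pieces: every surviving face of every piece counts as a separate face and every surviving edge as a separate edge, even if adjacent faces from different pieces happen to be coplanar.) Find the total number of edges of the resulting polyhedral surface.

54

An octagonal pyramid: V=9, E=16, F=9.
Attach a regular icosahedron (V=12, E=30, F=20) along a 3-gon: merge 3 vertices and 3 edges, delete both glued faces → V=18, E=43, F=27.
Attach a heptagonal pyramid (V=8, E=14, F=8) along a 3-gon: merge 3 vertices and 3 edges, delete both glued faces → V=23, E=54, F=33.
Check: V − E + F = 23 − 54 + 33 = 2.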